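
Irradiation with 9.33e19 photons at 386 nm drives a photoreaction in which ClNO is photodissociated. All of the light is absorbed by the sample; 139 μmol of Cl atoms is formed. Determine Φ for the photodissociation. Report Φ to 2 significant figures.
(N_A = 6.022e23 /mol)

Product: 139 μmol = 1.39e-4 mol.
Moles of photons: 9.33e19 / 6.022e23 = 1.549e-4 mol.
Φ = 1.39e-4 mol / 1.549e-4 mol photons = 0.90.

Φ = 0.90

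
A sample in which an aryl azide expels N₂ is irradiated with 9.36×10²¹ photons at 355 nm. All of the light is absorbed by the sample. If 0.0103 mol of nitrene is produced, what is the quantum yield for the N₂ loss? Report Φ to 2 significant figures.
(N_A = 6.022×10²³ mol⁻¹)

Moles of photons: 9.36×10²¹ / 6.022×10²³ = 0.01554 mol.
Φ = 0.0103 mol / 0.01554 mol photons = 0.66.

Φ = 0.66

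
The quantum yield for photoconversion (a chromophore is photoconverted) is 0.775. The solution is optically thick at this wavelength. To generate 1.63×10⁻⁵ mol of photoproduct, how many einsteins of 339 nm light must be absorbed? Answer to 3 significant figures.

Photons that must be absorbed: 1.63×10⁻⁵ / 0.775 = 2.103×10⁻⁵ mol.

2.10×10⁻⁵ einstein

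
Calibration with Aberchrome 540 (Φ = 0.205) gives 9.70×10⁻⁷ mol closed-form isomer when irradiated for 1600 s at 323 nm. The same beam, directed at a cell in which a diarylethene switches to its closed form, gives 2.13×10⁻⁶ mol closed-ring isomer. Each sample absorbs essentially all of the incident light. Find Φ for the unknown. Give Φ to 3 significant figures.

Φ = 0.450

Photons absorbed by the actinometer: 9.70×10⁻⁷ / 0.205 = 4.732×10⁻⁶ mol.
Φ(unknown) = 2.13×10⁻⁶ / 4.732×10⁻⁶ = 0.450.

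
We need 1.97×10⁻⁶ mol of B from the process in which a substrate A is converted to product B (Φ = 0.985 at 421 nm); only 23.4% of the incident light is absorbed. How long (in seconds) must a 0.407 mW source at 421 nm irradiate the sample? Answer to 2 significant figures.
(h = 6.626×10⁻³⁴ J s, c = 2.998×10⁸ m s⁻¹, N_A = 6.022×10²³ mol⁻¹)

Photons that must be absorbed: 1.97×10⁻⁶ / 0.985 = 2.000×10⁻⁶ mol.
Incident photons needed: 2.000×10⁻⁶ / 0.234 = 8.547×10⁻⁶ mol.
Photon energy: hc/λ = 4.718×10⁻¹⁹ J; per mole, 2.841×10⁵ J mol⁻¹.
Energy required: 8.547×10⁻⁶ × 2.841×10⁵ = 2.428 J.
Time: 2.428 J / 0.000407 W = 6000 s.

t ≈ 6000 s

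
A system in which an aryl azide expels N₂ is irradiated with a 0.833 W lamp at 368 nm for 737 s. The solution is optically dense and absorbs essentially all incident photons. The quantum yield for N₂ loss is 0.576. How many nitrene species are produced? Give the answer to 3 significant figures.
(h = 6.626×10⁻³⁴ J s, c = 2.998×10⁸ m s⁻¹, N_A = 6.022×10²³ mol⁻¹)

6.55×10²⁰ species

Photon energy at 368 nm: hc/λ = (6.626×10⁻³⁴)(2.998×10⁸)/(368×10⁻⁹) = 5.398×10⁻¹⁹ J.
Energy delivered: (0.833 W)(737 s) = 613.9 J.
Photons incident: 613.9 / 5.398×10⁻¹⁹ = 1.137×10²¹, i.e. 1.137×10²¹/6.022×10²³ = 0.001888 mol.
Product: Φ × n_abs = 0.576 × 0.001888 = 0.001087 mol.
As a count: 0.001087 × 6.022×10²³ = 6.55×10²⁰.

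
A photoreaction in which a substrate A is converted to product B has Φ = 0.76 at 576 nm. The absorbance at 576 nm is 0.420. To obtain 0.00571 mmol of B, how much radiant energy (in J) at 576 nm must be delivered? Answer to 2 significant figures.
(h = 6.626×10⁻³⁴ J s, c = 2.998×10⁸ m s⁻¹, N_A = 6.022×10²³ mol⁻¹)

Product: 0.00571 mmol = 5.71×10⁻⁶ mol.
Photons that must be absorbed: 5.71×10⁻⁶ / 0.76 = 7.513×10⁻⁶ mol.
Fraction absorbed: 1 − 10^(−0.420) = 0.6198.
Incident photons needed: 7.513×10⁻⁶ / 0.6198 = 1.212×10⁻⁵ mol.
Photon energy: hc/λ = 3.449×10⁻¹⁹ J; per mole, 2.077×10⁵ J mol⁻¹.
Energy required: 1.212×10⁻⁵ × 2.077×10⁵ = 2.5 J.

2.5 J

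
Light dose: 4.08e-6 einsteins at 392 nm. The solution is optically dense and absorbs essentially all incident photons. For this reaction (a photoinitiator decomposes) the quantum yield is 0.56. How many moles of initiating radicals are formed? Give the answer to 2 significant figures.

Product: Φ × n_abs = 0.56 × 4.08e-6 = 2.285e-6 mol.

2.3e-6 mol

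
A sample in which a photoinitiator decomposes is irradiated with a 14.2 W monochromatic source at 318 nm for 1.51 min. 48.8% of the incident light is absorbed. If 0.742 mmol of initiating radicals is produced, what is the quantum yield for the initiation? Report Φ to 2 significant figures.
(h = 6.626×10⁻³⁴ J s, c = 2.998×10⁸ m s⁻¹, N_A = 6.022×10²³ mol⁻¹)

Product: 0.742 mmol = 7.42×10⁻⁴ mol.
Photon energy at 318 nm: hc/λ = (6.626×10⁻³⁴)(2.998×10⁸)/(318×10⁻⁹) = 6.247×10⁻¹⁹ J.
Energy delivered: (14.2 W)(90.6 s) = 1287 J.
Photons incident: 1287 / 6.247×10⁻¹⁹ = 2.060×10²¹, i.e. 2.060×10²¹/6.022×10²³ = 0.003421 mol.
Photons absorbed: 0.488 × 0.003421 = 0.001669 mol.
Φ = 7.42×10⁻⁴ mol / 0.001669 mol photons = 0.44.

Φ = 0.44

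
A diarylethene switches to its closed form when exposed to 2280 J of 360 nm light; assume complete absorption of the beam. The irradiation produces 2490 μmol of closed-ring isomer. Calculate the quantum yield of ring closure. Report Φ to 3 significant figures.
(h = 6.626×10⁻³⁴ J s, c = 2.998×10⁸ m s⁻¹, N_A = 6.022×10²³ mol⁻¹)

Φ = 0.363

Product: 2490 μmol = 0.00249 mol.
Photon energy at 360 nm: hc/λ = (6.626×10⁻³⁴)(2.998×10⁸)/(360×10⁻⁹) = 5.518×10⁻¹⁹ J.
Photons incident: 2280 / 5.518×10⁻¹⁹ = 4.132×10²¹, i.e. 4.132×10²¹/6.022×10²³ = 0.006862 mol.
Φ = 0.00249 mol / 0.006862 mol photons = 0.363.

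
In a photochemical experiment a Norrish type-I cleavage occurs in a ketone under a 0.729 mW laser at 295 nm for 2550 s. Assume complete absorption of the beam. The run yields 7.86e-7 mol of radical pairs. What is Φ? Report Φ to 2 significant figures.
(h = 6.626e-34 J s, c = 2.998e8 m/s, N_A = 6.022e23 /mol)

Φ = 0.17

Photon energy at 295 nm: hc/λ = (6.626e-34)(2.998e8)/(295e-9) = 6.734e-19 J.
Energy delivered: (0.729 mW)(2550 s) = 1.859 J.
Photons incident: 1.859 / 6.734e-19 = 2.761e18, i.e. 2.761e18/6.022e23 = 4.585e-6 mol.
Φ = 7.86e-7 mol / 4.585e-6 mol photons = 0.17.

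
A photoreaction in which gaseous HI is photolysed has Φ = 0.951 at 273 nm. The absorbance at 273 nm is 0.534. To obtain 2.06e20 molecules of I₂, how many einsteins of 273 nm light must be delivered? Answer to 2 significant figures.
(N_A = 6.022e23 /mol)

Product: 2.06e20 / 6.022e23 = 3.421e-4 mol.
Photons that must be absorbed: 3.421e-4 / 0.951 = 3.597e-4 mol.
Fraction absorbed: 1 − 10^(−0.534) = 0.7076.
Incident photons needed: 3.597e-4 / 0.7076 = 5.083e-4 mol.

5.1e-4 einstein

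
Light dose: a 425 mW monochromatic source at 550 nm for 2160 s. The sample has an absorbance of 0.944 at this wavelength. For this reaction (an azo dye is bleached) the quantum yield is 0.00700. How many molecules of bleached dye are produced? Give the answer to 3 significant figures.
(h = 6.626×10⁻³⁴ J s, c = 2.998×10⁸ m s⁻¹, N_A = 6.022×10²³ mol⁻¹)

Photon energy at 550 nm: hc/λ = (6.626×10⁻³⁴)(2.998×10⁸)/(550×10⁻⁹) = 3.612×10⁻¹⁹ J.
Energy delivered: (425 mW)(2160 s) = 918.0 J.
Photons incident: 918.0 / 3.612×10⁻¹⁹ = 2.542×10²¹, i.e. 2.542×10²¹/6.022×10²³ = 0.004221 mol.
Fraction absorbed: 1 − 10^(−0.944) = 0.8862.
Photons absorbed: 0.8862 × 0.004221 = 0.003741 mol.
Product: Φ × n_abs = 0.00700 × 0.003741 = 2.619×10⁻⁵ mol.
As a count: 2.619×10⁻⁵ × 6.022×10²³ = 1.58×10¹⁹.

1.58×10¹⁹ molecules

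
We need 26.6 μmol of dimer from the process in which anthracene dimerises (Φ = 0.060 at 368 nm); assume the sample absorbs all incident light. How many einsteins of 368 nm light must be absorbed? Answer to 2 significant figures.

4.4×10⁻⁴ einstein

Product: 26.6 μmol = 2.66×10⁻⁵ mol.
Photons that must be absorbed: 2.66×10⁻⁵ / 0.060 = 4.433×10⁻⁴ mol.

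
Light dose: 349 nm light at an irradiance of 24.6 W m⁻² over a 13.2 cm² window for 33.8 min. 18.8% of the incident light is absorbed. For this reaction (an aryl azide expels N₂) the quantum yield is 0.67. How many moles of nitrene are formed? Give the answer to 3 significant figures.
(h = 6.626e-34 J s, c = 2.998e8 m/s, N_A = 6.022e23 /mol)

Photon energy at 349 nm: hc/λ = (6.626e-34)(2.998e8)/(349e-9) = 5.692e-19 J.
Energy delivered: (24.6 W m⁻²)(13.2e-4 m²)(2028 s) = 65.85 J.
Photons incident: 65.85 / 5.692e-19 = 1.157e20, i.e. 1.157e20/6.022e23 = 1.921e-4 mol.
Photons absorbed: 0.188 × 1.921e-4 = 3.611e-5 mol.
Product: Φ × n_abs = 0.67 × 3.611e-5 = 2.419e-5 mol.

2.42e-5 mol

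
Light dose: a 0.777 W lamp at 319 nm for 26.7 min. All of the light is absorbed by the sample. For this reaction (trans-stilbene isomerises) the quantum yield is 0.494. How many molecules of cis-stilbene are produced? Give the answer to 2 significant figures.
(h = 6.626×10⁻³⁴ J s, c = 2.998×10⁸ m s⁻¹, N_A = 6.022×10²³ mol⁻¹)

Photon energy at 319 nm: hc/λ = (6.626×10⁻³⁴)(2.998×10⁸)/(319×10⁻⁹) = 6.227×10⁻¹⁹ J.
Energy delivered: (0.777 W)(1602 s) = 1245 J.
Photons incident: 1245 / 6.227×10⁻¹⁹ = 1.999×10²¹, i.e. 1.999×10²¹/6.022×10²³ = 0.003319 mol.
Product: Φ × n_abs = 0.494 × 0.003319 = 0.001640 mol.
As a count: 0.001640 × 6.022×10²³ = 9.9×10²⁰.

9.9×10²⁰ molecules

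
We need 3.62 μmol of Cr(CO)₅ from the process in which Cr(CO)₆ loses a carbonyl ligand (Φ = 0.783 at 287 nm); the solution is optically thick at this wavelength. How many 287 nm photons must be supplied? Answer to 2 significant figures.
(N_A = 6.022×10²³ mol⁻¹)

2.8×10¹⁸ photons

Product: 3.62 μmol = 3.62×10⁻⁶ mol.
Photons that must be absorbed: 3.62×10⁻⁶ / 0.783 = 4.623×10⁻⁶ mol.
Photon count: 4.623×10⁻⁶ × 6.022×10²³ = 2.8×10¹⁸.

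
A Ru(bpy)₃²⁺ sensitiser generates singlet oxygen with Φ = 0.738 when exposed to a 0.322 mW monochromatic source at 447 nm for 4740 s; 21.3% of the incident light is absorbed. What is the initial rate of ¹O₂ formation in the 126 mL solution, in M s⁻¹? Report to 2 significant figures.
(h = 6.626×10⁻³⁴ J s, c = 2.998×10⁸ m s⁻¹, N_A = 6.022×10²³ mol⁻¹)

Photon energy at 447 nm: hc/λ = (6.626×10⁻³⁴)(2.998×10⁸)/(447×10⁻⁹) = 4.444×10⁻¹⁹ J.
Energy delivered: (0.322 mW)(4740 s) = 1.526 J.
Photons incident: 1.526 / 4.444×10⁻¹⁹ = 3.434×10¹⁸, i.e. 3.434×10¹⁸/6.022×10²³ = 5.702×10⁻⁶ mol.
Photons absorbed: 0.213 × 5.702×10⁻⁶ = 1.215×10⁻⁶ mol.
Product formed: 0.738 × 1.215×10⁻⁶ = 8.967×10⁻⁷ mol.
Rate: 8.967×10⁻⁷ mol / (4740 s × 0.126 L) = 1.5×10⁻⁹ M s⁻¹.

1.5×10⁻⁹ M s⁻¹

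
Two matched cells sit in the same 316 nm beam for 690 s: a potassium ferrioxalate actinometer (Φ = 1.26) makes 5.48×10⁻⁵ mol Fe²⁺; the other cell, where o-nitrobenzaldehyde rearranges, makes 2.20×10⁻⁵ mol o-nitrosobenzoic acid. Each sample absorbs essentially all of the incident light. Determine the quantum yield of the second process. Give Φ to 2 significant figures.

Photons absorbed by the actinometer: 5.48×10⁻⁵ / 1.26 = 4.349×10⁻⁵ mol.
Φ(unknown) = 2.20×10⁻⁵ / 4.349×10⁻⁵ = 0.51.

Φ = 0.51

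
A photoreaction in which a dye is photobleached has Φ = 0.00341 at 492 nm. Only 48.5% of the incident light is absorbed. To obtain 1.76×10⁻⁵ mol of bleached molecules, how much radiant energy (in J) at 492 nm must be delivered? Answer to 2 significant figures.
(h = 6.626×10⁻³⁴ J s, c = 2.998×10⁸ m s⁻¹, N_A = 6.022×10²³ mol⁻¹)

2600 J

Photons that must be absorbed: 1.76×10⁻⁵ / 0.00341 = 0.005161 mol.
Incident photons needed: 0.005161 / 0.485 = 0.01064 mol.
Photon energy: hc/λ = 4.038×10⁻¹⁹ J; per mole, 2.432×10⁵ J mol⁻¹.
Energy required: 0.01064 × 2.432×10⁵ = 2600 J.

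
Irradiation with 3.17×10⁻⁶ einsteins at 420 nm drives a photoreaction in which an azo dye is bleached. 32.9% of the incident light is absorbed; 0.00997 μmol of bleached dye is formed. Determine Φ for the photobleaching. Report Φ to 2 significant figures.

Φ = 0.0096

Product: 0.00997 μmol = 9.97×10⁻⁹ mol.
Photons absorbed: 0.329 × 3.17×10⁻⁶ = 1.043×10⁻⁶ mol.
Φ = 9.97×10⁻⁹ mol / 1.043×10⁻⁶ mol photons = 0.0096.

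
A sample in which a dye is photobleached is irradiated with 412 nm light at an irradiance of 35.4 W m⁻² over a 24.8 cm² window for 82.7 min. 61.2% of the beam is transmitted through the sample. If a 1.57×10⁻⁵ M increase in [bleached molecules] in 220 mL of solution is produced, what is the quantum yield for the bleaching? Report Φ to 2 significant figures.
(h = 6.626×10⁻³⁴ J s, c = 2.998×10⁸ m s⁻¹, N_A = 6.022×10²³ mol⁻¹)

Φ = 0.0059

Product: (1.57×10⁻⁵ M)(0.22 L) = 3.454×10⁻⁶ mol.
Photon energy at 412 nm: hc/λ = (6.626×10⁻³⁴)(2.998×10⁸)/(412×10⁻⁹) = 4.822×10⁻¹⁹ J.
Energy delivered: (35.4 W m⁻²)(24.8×10⁻⁴ m²)(4962 s) = 435.6 J.
Photons incident: 435.6 / 4.822×10⁻¹⁹ = 9.034×10²⁰, i.e. 9.034×10²⁰/6.022×10²³ = 0.001500 mol.
Fraction absorbed: 1 − 61.2/100 = 0.3880.
Photons absorbed: 0.3880 × 0.001500 = 5.820×10⁻⁴ mol.
Φ = 3.454×10⁻⁶ mol / 5.820×10⁻⁴ mol photons = 0.0059.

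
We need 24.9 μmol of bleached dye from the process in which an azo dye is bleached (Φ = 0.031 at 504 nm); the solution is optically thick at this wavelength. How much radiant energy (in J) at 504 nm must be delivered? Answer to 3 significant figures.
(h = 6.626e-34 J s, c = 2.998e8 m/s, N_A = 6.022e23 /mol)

Product: 24.9 μmol = 2.49e-5 mol.
Photons that must be absorbed: 2.49e-5 / 0.031 = 8.032e-4 mol.
Photon energy: hc/λ = 3.941e-19 J; per mole, 2.373e5 J mol⁻¹.
Energy required: 8.032e-4 × 2.373e5 = 191 J.

191 J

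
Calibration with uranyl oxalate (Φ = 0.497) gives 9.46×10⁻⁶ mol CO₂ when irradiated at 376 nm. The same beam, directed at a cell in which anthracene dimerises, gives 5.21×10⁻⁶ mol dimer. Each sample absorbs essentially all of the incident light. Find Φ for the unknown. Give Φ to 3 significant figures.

Photons absorbed by the actinometer: 9.46×10⁻⁶ / 0.497 = 1.903×10⁻⁵ mol.
Φ(unknown) = 5.21×10⁻⁶ / 1.903×10⁻⁵ = 0.274.

Φ = 0.274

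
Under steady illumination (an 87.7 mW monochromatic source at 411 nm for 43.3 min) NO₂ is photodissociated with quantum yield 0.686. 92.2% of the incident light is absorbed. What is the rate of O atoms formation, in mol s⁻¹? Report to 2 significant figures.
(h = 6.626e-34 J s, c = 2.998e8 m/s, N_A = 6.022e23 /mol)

Photon energy at 411 nm: hc/λ = (6.626e-34)(2.998e8)/(411e-9) = 4.833e-19 J.
Energy delivered: (87.7 mW)(2598 s) = 227.8 J.
Photons incident: 227.8 / 4.833e-19 = 4.713e20, i.e. 4.713e20/6.022e23 = 7.826e-4 mol.
Photons absorbed: 0.922 × 7.826e-4 = 7.216e-4 mol.
Product formed: 0.686 × 7.216e-4 = 4.950e-4 mol.
Rate: 4.950e-4 / 2598 s = 1.9e-7 mol s⁻¹.

1.9e-7 mol s⁻¹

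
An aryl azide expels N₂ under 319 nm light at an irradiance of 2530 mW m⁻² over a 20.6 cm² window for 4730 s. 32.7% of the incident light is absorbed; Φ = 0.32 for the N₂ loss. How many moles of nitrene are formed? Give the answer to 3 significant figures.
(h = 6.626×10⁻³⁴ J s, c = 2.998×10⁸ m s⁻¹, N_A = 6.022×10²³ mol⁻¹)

6.88×10⁻⁶ mol

Photon energy at 319 nm: hc/λ = (6.626×10⁻³⁴)(2.998×10⁸)/(319×10⁻⁹) = 6.227×10⁻¹⁹ J.
Energy delivered: (2530 mW m⁻²)(20.6×10⁻⁴ m²)(4730 s) = 24.65 J.
Photons incident: 24.65 / 6.227×10⁻¹⁹ = 3.959×10¹⁹, i.e. 3.959×10¹⁹/6.022×10²³ = 6.574×10⁻⁵ mol.
Photons absorbed: 0.327 × 6.574×10⁻⁵ = 2.150×10⁻⁵ mol.
Product: Φ × n_abs = 0.32 × 2.150×10⁻⁵ = 6.880×10⁻⁶ mol.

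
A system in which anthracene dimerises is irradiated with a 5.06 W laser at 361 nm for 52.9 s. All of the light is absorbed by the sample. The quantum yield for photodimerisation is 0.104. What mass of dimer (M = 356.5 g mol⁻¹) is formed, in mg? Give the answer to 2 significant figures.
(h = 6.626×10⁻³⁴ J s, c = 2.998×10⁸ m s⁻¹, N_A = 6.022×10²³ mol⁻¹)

30 mg

Photon energy at 361 nm: hc/λ = (6.626×10⁻³⁴)(2.998×10⁸)/(361×10⁻⁹) = 5.503×10⁻¹⁹ J.
Energy delivered: (5.06 W)(52.9 s) = 267.7 J.
Photons incident: 267.7 / 5.503×10⁻¹⁹ = 4.865×10²⁰, i.e. 4.865×10²⁰/6.022×10²³ = 8.079×10⁻⁴ mol.
Product: Φ × n_abs = 0.104 × 8.079×10⁻⁴ = 8.402×10⁻⁵ mol.
Mass: 8.402×10⁻⁵ × 356.5 = 0.02995 g = 30 mg.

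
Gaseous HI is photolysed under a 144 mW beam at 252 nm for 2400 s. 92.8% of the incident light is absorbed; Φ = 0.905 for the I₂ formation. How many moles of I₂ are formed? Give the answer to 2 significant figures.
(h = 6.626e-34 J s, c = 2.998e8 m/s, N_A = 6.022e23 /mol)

6.1e-4 mol

Photon energy at 252 nm: hc/λ = (6.626e-34)(2.998e8)/(252e-9) = 7.883e-19 J.
Energy delivered: (144 mW)(2400 s) = 345.6 J.
Photons incident: 345.6 / 7.883e-19 = 4.384e20, i.e. 4.384e20/6.022e23 = 7.280e-4 mol.
Photons absorbed: 0.928 × 7.280e-4 = 6.756e-4 mol.
Product: Φ × n_abs = 0.905 × 6.756e-4 = 6.114e-4 mol.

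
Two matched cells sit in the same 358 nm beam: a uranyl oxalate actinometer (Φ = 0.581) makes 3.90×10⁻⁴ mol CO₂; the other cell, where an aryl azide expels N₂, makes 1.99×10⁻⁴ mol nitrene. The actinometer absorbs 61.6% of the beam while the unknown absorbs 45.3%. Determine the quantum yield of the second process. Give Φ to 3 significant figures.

Photons absorbed by the actinometer: 3.90×10⁻⁴ / 0.581 = 6.713×10⁻⁴ mol.
Incident flux: 6.713×10⁻⁴ / 0.616 = 0.001090 einstein.
Absorbed by unknown: 0.453 × 0.001090 = 4.938×10⁻⁴ mol.
Φ(unknown) = 1.99×10⁻⁴ / 4.938×10⁻⁴ = 0.403.

Φ = 0.403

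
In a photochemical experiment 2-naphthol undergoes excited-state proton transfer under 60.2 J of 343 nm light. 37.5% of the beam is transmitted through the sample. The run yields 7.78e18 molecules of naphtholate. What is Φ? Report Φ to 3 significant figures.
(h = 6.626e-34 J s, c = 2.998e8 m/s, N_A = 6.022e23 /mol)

Product: 7.78e18 / 6.022e23 = 1.292e-5 mol.
Photon energy at 343 nm: hc/λ = (6.626e-34)(2.998e8)/(343e-9) = 5.791e-19 J.
Photons incident: 60.2 / 5.791e-19 = 1.040e20, i.e. 1.040e20/6.022e23 = 1.727e-4 mol.
Fraction absorbed: 1 − 37.5/100 = 0.6250.
Photons absorbed: 0.6250 × 1.727e-4 = 1.079e-4 mol.
Φ = 1.292e-5 mol / 1.079e-4 mol photons = 0.120.

Φ = 0.120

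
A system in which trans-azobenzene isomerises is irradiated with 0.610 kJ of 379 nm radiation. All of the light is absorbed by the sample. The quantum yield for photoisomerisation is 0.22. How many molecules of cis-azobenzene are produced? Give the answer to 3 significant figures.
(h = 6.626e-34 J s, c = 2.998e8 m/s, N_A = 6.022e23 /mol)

Photon energy at 379 nm: hc/λ = (6.626e-34)(2.998e8)/(379e-9) = 5.241e-19 J.
Incident energy: 0.610 kJ = 610 J.
Photons incident: 610 / 5.241e-19 = 1.164e21, i.e. 1.164e21/6.022e23 = 0.001933 mol.
Product: Φ × n_abs = 0.22 × 0.001933 = 4.253e-4 mol.
As a count: 4.253e-4 × 6.022e23 = 2.56e20.

2.56e20 molecules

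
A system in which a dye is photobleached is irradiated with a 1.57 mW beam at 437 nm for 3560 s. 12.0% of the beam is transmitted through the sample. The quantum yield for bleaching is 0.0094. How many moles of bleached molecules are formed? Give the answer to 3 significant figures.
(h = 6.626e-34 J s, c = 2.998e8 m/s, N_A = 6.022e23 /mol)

1.69e-7 mol

Photon energy at 437 nm: hc/λ = (6.626e-34)(2.998e8)/(437e-9) = 4.546e-19 J.
Energy delivered: (1.57 mW)(3560 s) = 5.589 J.
Photons incident: 5.589 / 4.546e-19 = 1.229e19, i.e. 1.229e19/6.022e23 = 2.041e-5 mol.
Fraction absorbed: 1 − 12.0/100 = 0.8800.
Photons absorbed: 0.8800 × 2.041e-5 = 1.796e-5 mol.
Product: Φ × n_abs = 0.0094 × 1.796e-5 = 1.688e-7 mol.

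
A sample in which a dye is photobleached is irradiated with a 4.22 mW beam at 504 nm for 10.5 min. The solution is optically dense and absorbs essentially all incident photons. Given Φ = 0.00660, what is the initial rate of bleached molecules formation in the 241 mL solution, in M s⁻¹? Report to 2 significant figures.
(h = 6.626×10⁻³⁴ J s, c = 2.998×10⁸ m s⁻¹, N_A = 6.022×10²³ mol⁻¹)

4.9×10⁻¹⁰ M s⁻¹

Photon energy at 504 nm: hc/λ = (6.626×10⁻³⁴)(2.998×10⁸)/(504×10⁻⁹) = 3.941×10⁻¹⁹ J.
Energy delivered: (4.22 mW)(630 s) = 2.659 J.
Photons incident: 2.659 / 3.941×10⁻¹⁹ = 6.747×10¹⁸, i.e. 6.747×10¹⁸/6.022×10²³ = 1.120×10⁻⁵ mol.
Product formed: 0.00660 × 1.120×10⁻⁵ = 7.392×10⁻⁸ mol.
Rate: 7.392×10⁻⁸ mol / (630 s × 0.241 L) = 4.9×10⁻¹⁰ M s⁻¹.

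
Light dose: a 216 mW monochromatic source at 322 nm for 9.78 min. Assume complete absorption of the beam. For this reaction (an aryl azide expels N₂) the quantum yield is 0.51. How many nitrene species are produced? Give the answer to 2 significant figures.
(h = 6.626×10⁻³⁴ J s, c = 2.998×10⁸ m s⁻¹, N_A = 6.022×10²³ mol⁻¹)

1.0×10²⁰ species

Photon energy at 322 nm: hc/λ = (6.626×10⁻³⁴)(2.998×10⁸)/(322×10⁻⁹) = 6.169×10⁻¹⁹ J.
Energy delivered: (216 mW)(586.8 s) = 126.7 J.
Photons incident: 126.7 / 6.169×10⁻¹⁹ = 2.054×10²⁰, i.e. 2.054×10²⁰/6.022×10²³ = 3.411×10⁻⁴ mol.
Product: Φ × n_abs = 0.51 × 3.411×10⁻⁴ = 1.740×10⁻⁴ mol.
As a count: 1.740×10⁻⁴ × 6.022×10²³ = 1.0×10²⁰.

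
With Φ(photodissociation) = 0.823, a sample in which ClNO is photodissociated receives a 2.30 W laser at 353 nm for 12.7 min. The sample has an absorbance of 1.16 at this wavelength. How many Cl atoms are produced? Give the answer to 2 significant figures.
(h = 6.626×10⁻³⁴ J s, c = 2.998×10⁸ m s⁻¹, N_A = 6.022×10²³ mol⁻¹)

2.4×10²¹ atoms

Photon energy at 353 nm: hc/λ = (6.626×10⁻³⁴)(2.998×10⁸)/(353×10⁻⁹) = 5.627×10⁻¹⁹ J.
Energy delivered: (2.30 W)(762 s) = 1753 J.
Photons incident: 1753 / 5.627×10⁻¹⁹ = 3.115×10²¹, i.e. 3.115×10²¹/6.022×10²³ = 0.005173 mol.
Fraction absorbed: 1 − 10^(−1.16) = 0.9308.
Photons absorbed: 0.9308 × 0.005173 = 0.004815 mol.
Product: Φ × n_abs = 0.823 × 0.004815 = 0.003963 mol.
As a count: 0.003963 × 6.022×10²³ = 2.4×10²¹.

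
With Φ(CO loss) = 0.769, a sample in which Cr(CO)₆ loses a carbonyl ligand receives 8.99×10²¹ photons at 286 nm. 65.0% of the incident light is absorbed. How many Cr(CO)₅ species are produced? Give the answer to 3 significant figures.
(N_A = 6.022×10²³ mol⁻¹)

Moles of photons: 8.99×10²¹ / 6.022×10²³ = 0.01493 mol.
Photons absorbed: 0.650 × 0.01493 = 0.009705 mol.
Product: Φ × n_abs = 0.769 × 0.009705 = 0.007463 mol.
As a count: 0.007463 × 6.022×10²³ = 4.49×10²¹.

4.49×10²¹ species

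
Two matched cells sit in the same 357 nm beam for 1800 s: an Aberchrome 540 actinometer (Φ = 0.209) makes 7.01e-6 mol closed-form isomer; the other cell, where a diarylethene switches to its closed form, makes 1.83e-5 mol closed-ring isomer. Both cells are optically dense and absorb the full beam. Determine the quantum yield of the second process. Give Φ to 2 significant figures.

Φ = 0.55

Photons absorbed by the actinometer: 7.01e-6 / 0.209 = 3.354e-5 mol.
Φ(unknown) = 1.83e-5 / 3.354e-5 = 0.55.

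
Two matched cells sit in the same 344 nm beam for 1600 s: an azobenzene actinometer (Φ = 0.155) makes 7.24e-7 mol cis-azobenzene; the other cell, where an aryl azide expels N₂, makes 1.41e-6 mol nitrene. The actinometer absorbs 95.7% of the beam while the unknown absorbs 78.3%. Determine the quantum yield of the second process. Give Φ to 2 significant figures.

Photons absorbed by the actinometer: 7.24e-7 / 0.155 = 4.671e-6 mol.
Incident flux: 4.671e-6 / 0.957 = 4.881e-6 einstein.
Absorbed by unknown: 0.783 × 4.881e-6 = 3.822e-6 mol.
Φ(unknown) = 1.41e-6 / 3.822e-6 = 0.37.

Φ = 0.37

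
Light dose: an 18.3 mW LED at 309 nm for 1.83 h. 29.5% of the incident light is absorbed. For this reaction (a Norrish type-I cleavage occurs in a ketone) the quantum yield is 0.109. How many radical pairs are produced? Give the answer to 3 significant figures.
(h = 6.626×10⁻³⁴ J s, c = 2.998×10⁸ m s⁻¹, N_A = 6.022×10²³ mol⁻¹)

Photon energy at 309 nm: hc/λ = (6.626×10⁻³⁴)(2.998×10⁸)/(309×10⁻⁹) = 6.429×10⁻¹⁹ J.
Energy delivered: (18.3 mW)(6588 s) = 120.6 J.
Photons incident: 120.6 / 6.429×10⁻¹⁹ = 1.876×10²⁰, i.e. 1.876×10²⁰/6.022×10²³ = 3.115×10⁻⁴ mol.
Photons absorbed: 0.295 × 3.115×10⁻⁴ = 9.189×10⁻⁵ mol.
Product: Φ × n_abs = 0.109 × 9.189×10⁻⁵ = 1.002×10⁻⁵ mol.
As a count: 1.002×10⁻⁵ × 6.022×10²³ = 6.03×10¹⁸.

6.03×10¹⁸ radical pairs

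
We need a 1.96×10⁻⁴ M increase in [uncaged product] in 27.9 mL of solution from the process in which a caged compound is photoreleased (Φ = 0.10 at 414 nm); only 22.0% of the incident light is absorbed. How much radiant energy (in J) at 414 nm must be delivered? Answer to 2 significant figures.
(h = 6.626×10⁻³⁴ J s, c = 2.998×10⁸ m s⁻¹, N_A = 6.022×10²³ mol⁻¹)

72 J

Product: (1.96×10⁻⁴ M)(0.0279 L) = 5.468×10⁻⁶ mol.
Photons that must be absorbed: 5.468×10⁻⁶ / 0.10 = 5.468×10⁻⁵ mol.
Incident photons needed: 5.468×10⁻⁵ / 0.220 = 2.485×10⁻⁴ mol.
Photon energy: hc/λ = 4.798×10⁻¹⁹ J; per mole, 2.889×10⁵ J mol⁻¹.
Energy required: 2.485×10⁻⁴ × 2.889×10⁵ = 72 J.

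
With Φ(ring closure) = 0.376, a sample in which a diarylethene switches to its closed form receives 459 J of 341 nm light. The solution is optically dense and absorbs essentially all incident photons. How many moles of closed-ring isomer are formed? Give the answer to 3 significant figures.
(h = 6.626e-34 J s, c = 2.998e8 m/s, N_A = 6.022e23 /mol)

Photon energy at 341 nm: hc/λ = (6.626e-34)(2.998e8)/(341e-9) = 5.825e-19 J.
Photons incident: 459 / 5.825e-19 = 7.880e20, i.e. 7.880e20/6.022e23 = 0.001309 mol.
Product: Φ × n_abs = 0.376 × 0.001309 = 4.922e-4 mol.

4.92e-4 mol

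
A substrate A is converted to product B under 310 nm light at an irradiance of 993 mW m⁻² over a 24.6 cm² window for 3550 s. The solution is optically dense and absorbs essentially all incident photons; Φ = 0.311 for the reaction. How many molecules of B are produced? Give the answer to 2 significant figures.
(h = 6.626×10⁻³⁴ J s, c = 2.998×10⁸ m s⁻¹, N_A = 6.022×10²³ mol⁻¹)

4.2×10¹⁸ molecules

Photon energy at 310 nm: hc/λ = (6.626×10⁻³⁴)(2.998×10⁸)/(310×10⁻⁹) = 6.408×10⁻¹⁹ J.
Energy delivered: (993 mW m⁻²)(24.6×10⁻⁴ m²)(3550 s) = 8.672 J.
Photons incident: 8.672 / 6.408×10⁻¹⁹ = 1.353×10¹⁹, i.e. 1.353×10¹⁹/6.022×10²³ = 2.247×10⁻⁵ mol.
Product: Φ × n_abs = 0.311 × 2.247×10⁻⁵ = 6.988×10⁻⁶ mol.
As a count: 6.988×10⁻⁶ × 6.022×10²³ = 4.2×10¹⁸.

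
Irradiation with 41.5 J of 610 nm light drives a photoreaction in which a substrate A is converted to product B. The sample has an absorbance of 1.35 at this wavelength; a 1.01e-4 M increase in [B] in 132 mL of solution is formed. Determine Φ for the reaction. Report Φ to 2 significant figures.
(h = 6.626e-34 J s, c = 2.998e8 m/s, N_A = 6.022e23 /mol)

Φ = 0.066

Product: (1.01e-4 M)(0.132 L) = 1.333e-5 mol.
Photon energy at 610 nm: hc/λ = (6.626e-34)(2.998e8)/(610e-9) = 3.257e-19 J.
Photons incident: 41.5 / 3.257e-19 = 1.274e20, i.e. 1.274e20/6.022e23 = 2.116e-4 mol.
Fraction absorbed: 1 − 10^(−1.35) = 0.9553.
Photons absorbed: 0.9553 × 2.116e-4 = 2.021e-4 mol.
Φ = 1.333e-5 mol / 2.021e-4 mol photons = 0.066.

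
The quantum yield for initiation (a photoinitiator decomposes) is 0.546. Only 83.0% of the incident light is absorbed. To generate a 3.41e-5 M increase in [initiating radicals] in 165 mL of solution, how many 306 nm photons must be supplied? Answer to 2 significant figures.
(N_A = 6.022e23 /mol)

Product: (3.41e-5 M)(0.165 L) = 5.627e-6 mol.
Photons that must be absorbed: 5.627e-6 / 0.546 = 1.031e-5 mol.
Incident photons needed: 1.031e-5 / 0.830 = 1.242e-5 mol.
Photon count: 1.242e-5 × 6.022e23 = 7.5e18.

7.5e18 photons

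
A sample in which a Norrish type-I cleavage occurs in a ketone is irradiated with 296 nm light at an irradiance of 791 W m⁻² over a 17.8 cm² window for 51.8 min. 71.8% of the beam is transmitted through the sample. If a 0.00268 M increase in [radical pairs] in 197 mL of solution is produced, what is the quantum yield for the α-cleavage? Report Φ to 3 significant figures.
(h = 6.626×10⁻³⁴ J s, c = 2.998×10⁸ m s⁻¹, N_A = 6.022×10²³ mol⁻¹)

Product: (0.00268 M)(0.197 L) = 5.280×10⁻⁴ mol.
Photon energy at 296 nm: hc/λ = (6.626×10⁻³⁴)(2.998×10⁸)/(296×10⁻⁹) = 6.711×10⁻¹⁹ J.
Energy delivered: (791 W m⁻²)(17.8×10⁻⁴ m²)(3108 s) = 4376 J.
Photons incident: 4376 / 6.711×10⁻¹⁹ = 6.521×10²¹, i.e. 6.521×10²¹/6.022×10²³ = 0.01083 mol.
Fraction absorbed: 1 − 71.8/100 = 0.2820.
Photons absorbed: 0.2820 × 0.01083 = 0.003054 mol.
Φ = 5.280×10⁻⁴ mol / 0.003054 mol photons = 0.173.

Φ = 0.173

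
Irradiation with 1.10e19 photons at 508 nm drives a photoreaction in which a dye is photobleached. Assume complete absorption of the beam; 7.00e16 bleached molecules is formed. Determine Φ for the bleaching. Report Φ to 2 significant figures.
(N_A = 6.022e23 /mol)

Φ = 0.0064

Product: 7.00e16 / 6.022e23 = 1.162e-7 mol.
Moles of photons: 1.10e19 / 6.022e23 = 1.827e-5 mol.
Φ = 1.162e-7 mol / 1.827e-5 mol photons = 0.0064.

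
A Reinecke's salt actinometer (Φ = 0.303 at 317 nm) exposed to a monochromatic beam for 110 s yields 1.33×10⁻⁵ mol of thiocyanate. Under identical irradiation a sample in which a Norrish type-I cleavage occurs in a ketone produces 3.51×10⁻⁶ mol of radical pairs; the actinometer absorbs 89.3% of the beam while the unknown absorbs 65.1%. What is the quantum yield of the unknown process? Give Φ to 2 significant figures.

Φ = 0.11

Photons absorbed by the actinometer: 1.33×10⁻⁵ / 0.303 = 4.389×10⁻⁵ mol.
Incident flux: 4.389×10⁻⁵ / 0.893 = 4.915×10⁻⁵ einstein.
Absorbed by unknown: 0.651 × 4.915×10⁻⁵ = 3.200×10⁻⁵ mol.
Φ(unknown) = 3.51×10⁻⁶ / 3.200×10⁻⁵ = 0.11.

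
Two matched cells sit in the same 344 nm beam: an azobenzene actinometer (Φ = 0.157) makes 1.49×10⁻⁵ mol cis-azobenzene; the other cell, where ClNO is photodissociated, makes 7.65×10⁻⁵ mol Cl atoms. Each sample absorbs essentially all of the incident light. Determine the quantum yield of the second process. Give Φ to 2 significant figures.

Photons absorbed by the actinometer: 1.49×10⁻⁵ / 0.157 = 9.490×10⁻⁵ mol.
Φ(unknown) = 7.65×10⁻⁵ / 9.490×10⁻⁵ = 0.81.

Φ = 0.81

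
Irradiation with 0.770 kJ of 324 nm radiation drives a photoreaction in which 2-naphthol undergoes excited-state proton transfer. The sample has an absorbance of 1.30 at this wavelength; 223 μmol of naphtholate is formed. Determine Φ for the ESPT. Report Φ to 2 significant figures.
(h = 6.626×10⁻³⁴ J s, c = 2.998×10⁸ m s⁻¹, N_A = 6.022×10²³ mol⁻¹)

Product: 223 μmol = 2.23×10⁻⁴ mol.
Photon energy at 324 nm: hc/λ = (6.626×10⁻³⁴)(2.998×10⁸)/(324×10⁻⁹) = 6.131×10⁻¹⁹ J.
Incident energy: 0.770 kJ = 770 J.
Photons incident: 770 / 6.131×10⁻¹⁹ = 1.256×10²¹, i.e. 1.256×10²¹/6.022×10²³ = 0.002086 mol.
Fraction absorbed: 1 − 10^(−1.30) = 0.9499.
Photons absorbed: 0.9499 × 0.002086 = 0.001981 mol.
Φ = 2.23×10⁻⁴ mol / 0.001981 mol photons = 0.11.

Φ = 0.11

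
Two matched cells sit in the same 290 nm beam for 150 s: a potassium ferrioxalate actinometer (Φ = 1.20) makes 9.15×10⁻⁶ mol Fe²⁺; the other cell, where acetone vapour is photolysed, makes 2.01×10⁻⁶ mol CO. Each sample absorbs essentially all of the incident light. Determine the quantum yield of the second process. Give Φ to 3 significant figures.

Photons absorbed by the actinometer: 9.15×10⁻⁶ / 1.20 = 7.625×10⁻⁶ mol.
Φ(unknown) = 2.01×10⁻⁶ / 7.625×10⁻⁶ = 0.264.

Φ = 0.264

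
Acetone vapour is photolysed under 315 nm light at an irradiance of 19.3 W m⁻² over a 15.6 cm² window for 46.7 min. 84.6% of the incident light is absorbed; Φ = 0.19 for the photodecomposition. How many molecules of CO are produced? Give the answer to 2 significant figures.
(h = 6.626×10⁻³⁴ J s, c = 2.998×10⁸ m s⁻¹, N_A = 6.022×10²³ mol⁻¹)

Photon energy at 315 nm: hc/λ = (6.626×10⁻³⁴)(2.998×10⁸)/(315×10⁻⁹) = 6.306×10⁻¹⁹ J.
Energy delivered: (19.3 W m⁻²)(15.6×10⁻⁴ m²)(2802 s) = 84.36 J.
Photons incident: 84.36 / 6.306×10⁻¹⁹ = 1.338×10²⁰, i.e. 1.338×10²⁰/6.022×10²³ = 2.222×10⁻⁴ mol.
Photons absorbed: 0.846 × 2.222×10⁻⁴ = 1.880×10⁻⁴ mol.
Product: Φ × n_abs = 0.19 × 1.880×10⁻⁴ = 3.572×10⁻⁵ mol.
As a count: 3.572×10⁻⁵ × 6.022×10²³ = 2.2×10¹⁹.

2.2×10¹⁹ molecules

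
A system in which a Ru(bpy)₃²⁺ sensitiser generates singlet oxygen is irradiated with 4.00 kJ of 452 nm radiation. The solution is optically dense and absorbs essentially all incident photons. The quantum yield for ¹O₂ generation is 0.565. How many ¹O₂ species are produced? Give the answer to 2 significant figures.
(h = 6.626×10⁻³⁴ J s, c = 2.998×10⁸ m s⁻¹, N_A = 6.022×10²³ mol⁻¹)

Photon energy at 452 nm: hc/λ = (6.626×10⁻³⁴)(2.998×10⁸)/(452×10⁻⁹) = 4.395×10⁻¹⁹ J.
Incident energy: 4.00 kJ = 4000 J.
Photons incident: 4000 / 4.395×10⁻¹⁹ = 9.101×10²¹, i.e. 9.101×10²¹/6.022×10²³ = 0.01511 mol.
Product: Φ × n_abs = 0.565 × 0.01511 = 0.008537 mol.
As a count: 0.008537 × 6.022×10²³ = 5.1×10²¹.

5.1×10²¹ species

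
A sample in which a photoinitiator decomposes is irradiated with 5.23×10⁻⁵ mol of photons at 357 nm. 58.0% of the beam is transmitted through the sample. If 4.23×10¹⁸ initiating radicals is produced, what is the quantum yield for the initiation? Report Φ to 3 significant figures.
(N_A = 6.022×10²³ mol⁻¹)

Φ = 0.320

Product: 4.23×10¹⁸ / 6.022×10²³ = 7.024×10⁻⁶ mol.
Fraction absorbed: 1 − 58.0/100 = 0.4200.
Photons absorbed: 0.4200 × 5.23×10⁻⁵ = 2.197×10⁻⁵ mol.
Φ = 7.024×10⁻⁶ mol / 2.197×10⁻⁵ mol photons = 0.320.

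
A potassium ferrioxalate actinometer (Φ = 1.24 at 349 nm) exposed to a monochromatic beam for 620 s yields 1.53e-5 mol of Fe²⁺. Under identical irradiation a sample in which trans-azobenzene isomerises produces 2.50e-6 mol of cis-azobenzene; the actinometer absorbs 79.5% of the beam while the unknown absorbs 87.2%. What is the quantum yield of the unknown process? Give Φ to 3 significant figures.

Φ = 0.185

Photons absorbed by the actinometer: 1.53e-5 / 1.24 = 1.234e-5 mol.
Incident flux: 1.234e-5 / 0.795 = 1.552e-5 einstein.
Absorbed by unknown: 0.872 × 1.552e-5 = 1.353e-5 mol.
Φ(unknown) = 2.50e-6 / 1.353e-5 = 0.185.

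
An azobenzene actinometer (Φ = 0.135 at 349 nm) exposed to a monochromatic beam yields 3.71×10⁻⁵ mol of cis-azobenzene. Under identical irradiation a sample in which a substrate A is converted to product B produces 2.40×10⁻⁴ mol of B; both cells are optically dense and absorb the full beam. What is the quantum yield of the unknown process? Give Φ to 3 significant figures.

Φ = 0.873

Photons absorbed by the actinometer: 3.71×10⁻⁵ / 0.135 = 2.748×10⁻⁴ mol.
Φ(unknown) = 2.40×10⁻⁴ / 2.748×10⁻⁴ = 0.873.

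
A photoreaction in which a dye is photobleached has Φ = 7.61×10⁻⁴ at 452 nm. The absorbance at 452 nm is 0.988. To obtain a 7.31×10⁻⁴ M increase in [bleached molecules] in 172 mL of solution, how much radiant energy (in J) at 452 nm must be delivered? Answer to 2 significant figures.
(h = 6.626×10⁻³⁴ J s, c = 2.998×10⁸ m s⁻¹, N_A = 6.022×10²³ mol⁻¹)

4.9×10⁴ J

Product: (7.31×10⁻⁴ M)(0.172 L) = 1.257×10⁻⁴ mol.
Photons that must be absorbed: 1.257×10⁻⁴ / 7.61×10⁻⁴ = 0.1652 mol.
Fraction absorbed: 1 − 10^(−0.988) = 0.8972.
Incident photons needed: 0.1652 / 0.8972 = 0.1841 mol.
Photon energy: hc/λ = 4.395×10⁻¹⁹ J; per mole, 2.647×10⁵ J mol⁻¹.
Energy required: 0.1841 × 2.647×10⁵ = 4.9×10⁴ J.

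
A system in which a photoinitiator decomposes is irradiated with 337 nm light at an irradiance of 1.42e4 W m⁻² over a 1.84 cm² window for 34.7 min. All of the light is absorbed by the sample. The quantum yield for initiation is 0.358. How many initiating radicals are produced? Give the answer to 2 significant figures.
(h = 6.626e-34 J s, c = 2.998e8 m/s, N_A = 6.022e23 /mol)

3.3e21 initiating radicals

Photon energy at 337 nm: hc/λ = (6.626e-34)(2.998e8)/(337e-9) = 5.895e-19 J.
Energy delivered: (1.42e4 W m⁻²)(1.84e-4 m²)(2082 s) = 5440 J.
Photons incident: 5440 / 5.895e-19 = 9.228e21, i.e. 9.228e21/6.022e23 = 0.01532 mol.
Product: Φ × n_abs = 0.358 × 0.01532 = 0.005485 mol.
As a count: 0.005485 × 6.022e23 = 3.3e21.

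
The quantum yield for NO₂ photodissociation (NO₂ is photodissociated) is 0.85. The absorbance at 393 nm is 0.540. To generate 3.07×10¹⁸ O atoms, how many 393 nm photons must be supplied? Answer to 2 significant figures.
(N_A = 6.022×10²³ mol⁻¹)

5.1×10¹⁸ photons

Product: 3.07×10¹⁸ / 6.022×10²³ = 5.098×10⁻⁶ mol.
Photons that must be absorbed: 5.098×10⁻⁶ / 0.85 = 5.998×10⁻⁶ mol.
Fraction absorbed: 1 − 10^(−0.540) = 0.7116.
Incident photons needed: 5.998×10⁻⁶ / 0.7116 = 8.429×10⁻⁶ mol.
Photon count: 8.429×10⁻⁶ × 6.022×10²³ = 5.1×10¹⁸.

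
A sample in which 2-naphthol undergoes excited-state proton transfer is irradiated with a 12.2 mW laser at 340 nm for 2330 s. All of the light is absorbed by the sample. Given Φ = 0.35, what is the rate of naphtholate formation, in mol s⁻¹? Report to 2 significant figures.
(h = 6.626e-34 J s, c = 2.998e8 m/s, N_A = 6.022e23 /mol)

Photon energy at 340 nm: hc/λ = (6.626e-34)(2.998e8)/(340e-9) = 5.843e-19 J.
Energy delivered: (12.2 mW)(2330 s) = 28.43 J.
Photons incident: 28.43 / 5.843e-19 = 4.866e19, i.e. 4.866e19/6.022e23 = 8.080e-5 mol.
Product formed: 0.35 × 8.080e-5 = 2.828e-5 mol.
Rate: 2.828e-5 / 2330 s = 1.2e-8 mol s⁻¹.

1.2e-8 mol s⁻¹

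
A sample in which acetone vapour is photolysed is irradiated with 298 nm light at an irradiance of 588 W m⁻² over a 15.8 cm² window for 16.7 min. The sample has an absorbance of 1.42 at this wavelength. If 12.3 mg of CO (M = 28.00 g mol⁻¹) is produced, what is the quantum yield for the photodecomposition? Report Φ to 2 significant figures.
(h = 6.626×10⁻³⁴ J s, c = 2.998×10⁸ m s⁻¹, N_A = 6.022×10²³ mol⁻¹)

Φ = 0.20

Product: 12.3 mg / 28.00 g mol⁻¹ = 4.393×10⁻⁴ mol.
Photon energy at 298 nm: hc/λ = (6.626×10⁻³⁴)(2.998×10⁸)/(298×10⁻⁹) = 6.666×10⁻¹⁹ J.
Energy delivered: (588 W m⁻²)(15.8×10⁻⁴ m²)(1002 s) = 930.9 J.
Photons incident: 930.9 / 6.666×10⁻¹⁹ = 1.396×10²¹, i.e. 1.396×10²¹/6.022×10²³ = 0.002318 mol.
Fraction absorbed: 1 − 10^(−1.42) = 0.9620.
Photons absorbed: 0.9620 × 0.002318 = 0.002230 mol.
Φ = 4.393×10⁻⁴ mol / 0.002230 mol photons = 0.20.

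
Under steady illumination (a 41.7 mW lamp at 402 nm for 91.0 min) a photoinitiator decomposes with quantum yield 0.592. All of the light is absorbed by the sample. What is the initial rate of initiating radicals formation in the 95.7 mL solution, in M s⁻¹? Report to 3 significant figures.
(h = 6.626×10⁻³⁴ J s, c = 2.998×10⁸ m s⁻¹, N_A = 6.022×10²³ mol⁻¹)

Photon energy at 402 nm: hc/λ = (6.626×10⁻³⁴)(2.998×10⁸)/(402×10⁻⁹) = 4.941×10⁻¹⁹ J.
Energy delivered: (41.7 mW)(5460 s) = 227.7 J.
Photons incident: 227.7 / 4.941×10⁻¹⁹ = 4.608×10²⁰, i.e. 4.608×10²⁰/6.022×10²³ = 7.652×10⁻⁴ mol.
Product formed: 0.592 × 7.652×10⁻⁴ = 4.530×10⁻⁴ mol.
Rate: 4.530×10⁻⁴ mol / (5460 s × 0.0957 L) = 8.67×10⁻⁷ M s⁻¹.

8.67×10⁻⁷ M s⁻¹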